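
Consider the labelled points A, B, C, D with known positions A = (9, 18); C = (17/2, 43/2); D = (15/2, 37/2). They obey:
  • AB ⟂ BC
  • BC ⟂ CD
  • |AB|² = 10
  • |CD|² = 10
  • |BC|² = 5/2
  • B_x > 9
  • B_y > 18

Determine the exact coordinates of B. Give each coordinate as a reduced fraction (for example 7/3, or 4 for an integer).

B = (10, 21)

1. B_x = 10  [[BC ⟂ CD ⇒ 1x+3y-73=0] ∩ [|B−(9, 18)|²=10]]
2. B_y = 21  [[BC ⟂ CD ⇒ 1x+3y-73=0] ∩ [|B−(9, 18)|²=10]]
   so B = (10, 21)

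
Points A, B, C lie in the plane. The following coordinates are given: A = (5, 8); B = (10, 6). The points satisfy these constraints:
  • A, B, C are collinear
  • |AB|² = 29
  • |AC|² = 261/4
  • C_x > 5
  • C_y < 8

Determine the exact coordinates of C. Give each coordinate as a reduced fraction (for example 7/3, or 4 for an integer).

C = (25/2, 5)

1. C_x = 25/2  [[A, B, C are collinear ⇒ 2x+5y-50=0] ∩ [|C−(5, 8)|²=261/4]]
2. C_y = 5  [[A, B, C are collinear ⇒ 2x+5y-50=0] ∩ [|C−(5, 8)|²=261/4]]
   so C = (25/2, 5)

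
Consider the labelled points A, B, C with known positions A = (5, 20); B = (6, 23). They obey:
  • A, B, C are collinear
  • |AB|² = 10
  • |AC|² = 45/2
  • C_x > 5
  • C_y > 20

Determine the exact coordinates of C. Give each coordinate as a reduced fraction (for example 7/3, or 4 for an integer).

C = (13/2, 49/2)

1. C_x = 13/2  [[A, B, C are collinear ⇒ -3x+1y-5=0] ∩ [|C−(5, 20)|²=45/2]]
2. C_y = 49/2  [[A, B, C are collinear ⇒ -3x+1y-5=0] ∩ [|C−(5, 20)|²=45/2]]
   so C = (13/2, 49/2)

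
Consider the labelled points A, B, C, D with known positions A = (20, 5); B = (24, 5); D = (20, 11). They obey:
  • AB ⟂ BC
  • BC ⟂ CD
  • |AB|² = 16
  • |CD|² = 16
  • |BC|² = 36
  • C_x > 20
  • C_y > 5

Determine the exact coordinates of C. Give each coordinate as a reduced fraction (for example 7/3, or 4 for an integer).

C = (24, 11)

1. C_x = 24  [[AB ⟂ BC ⇒ 4x-96=0] ∩ [|C−(20, 11)|²=16]]
2. C_y = 11  [[AB ⟂ BC ⇒ 4x-96=0] ∩ [|C−(20, 11)|²=16]]
   so C = (24, 11)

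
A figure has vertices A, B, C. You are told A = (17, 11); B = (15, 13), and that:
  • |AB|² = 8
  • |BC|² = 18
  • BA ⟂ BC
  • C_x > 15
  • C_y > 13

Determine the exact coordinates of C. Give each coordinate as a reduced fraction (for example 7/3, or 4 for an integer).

C = (18, 16)

1. C_x = 18  [[BA ⟂ BC ⇒ 2x-2y-4=0] ∩ [|C−(15, 13)|²=18]]
2. C_y = 16  [[BA ⟂ BC ⇒ 2x-2y-4=0] ∩ [|C−(15, 13)|²=18]]
   so C = (18, 16)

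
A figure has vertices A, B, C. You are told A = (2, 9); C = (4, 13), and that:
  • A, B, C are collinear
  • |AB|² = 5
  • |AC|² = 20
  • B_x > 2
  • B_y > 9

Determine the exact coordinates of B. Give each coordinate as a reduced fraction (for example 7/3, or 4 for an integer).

B = (3, 11)

1. B_x = 3  [[A, B, C are collinear ⇒ 4x-2y+10=0] ∩ [|B−(2, 9)|²=5]]
2. B_y = 11  [[A, B, C are collinear ⇒ 4x-2y+10=0] ∩ [|B−(2, 9)|²=5]]
   so B = (3, 11)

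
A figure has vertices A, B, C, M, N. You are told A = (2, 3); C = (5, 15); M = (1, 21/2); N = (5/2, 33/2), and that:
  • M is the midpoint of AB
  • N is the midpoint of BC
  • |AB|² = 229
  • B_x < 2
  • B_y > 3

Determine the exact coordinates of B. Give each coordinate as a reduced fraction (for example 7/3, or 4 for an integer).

1. B_x = 0  [B = 2·M−A = 2·(1, 21/2)−(2, 3)]
2. B_y = 18  [B = 2·M−A = 2·(1, 21/2)−(2, 3)]
   so B = (0, 18)

B = (0, 18)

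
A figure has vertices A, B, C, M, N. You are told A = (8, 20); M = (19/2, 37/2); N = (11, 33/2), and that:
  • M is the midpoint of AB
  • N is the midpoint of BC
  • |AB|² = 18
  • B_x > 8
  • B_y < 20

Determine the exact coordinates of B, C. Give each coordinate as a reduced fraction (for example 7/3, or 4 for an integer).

1. B_x = 11  [B = 2·M−A = 2·(19/2, 37/2)−(8, 20)]
2. B_y = 17  [B = 2·M−A = 2·(19/2, 37/2)−(8, 20)]
   so B = (11, 17)
3. C_x = 11  [C = 2·N−B = 2·(11, 33/2)−(11, 17)]
4. C_y = 16  [C = 2·N−B = 2·(11, 33/2)−(11, 17)]
   so C = (11, 16)

B = (11, 17)
C = (11, 16)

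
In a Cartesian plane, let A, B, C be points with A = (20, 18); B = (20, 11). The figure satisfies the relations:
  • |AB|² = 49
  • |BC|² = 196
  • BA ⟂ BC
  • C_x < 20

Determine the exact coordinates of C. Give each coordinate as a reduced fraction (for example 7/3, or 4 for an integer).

1. C_x = 6  [[BA ⟂ BC ⇒ 7y-77=0] ∩ [|C−(20, 11)|²=196]]
2. C_y = 11  [[BA ⟂ BC ⇒ 7y-77=0] ∩ [|C−(20, 11)|²=196]]
   so C = (6, 11)

C = (6, 11)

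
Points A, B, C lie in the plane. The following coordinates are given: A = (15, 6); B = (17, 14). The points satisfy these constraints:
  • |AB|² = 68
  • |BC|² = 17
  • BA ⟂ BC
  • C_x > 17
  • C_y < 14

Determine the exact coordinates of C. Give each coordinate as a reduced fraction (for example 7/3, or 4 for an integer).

C = (21, 13)

1. C_x = 21  [[BA ⟂ BC ⇒ -2x-8y+146=0] ∩ [|C−(17, 14)|²=17]]
2. C_y = 13  [[BA ⟂ BC ⇒ -2x-8y+146=0] ∩ [|C−(17, 14)|²=17]]
   so C = (21, 13)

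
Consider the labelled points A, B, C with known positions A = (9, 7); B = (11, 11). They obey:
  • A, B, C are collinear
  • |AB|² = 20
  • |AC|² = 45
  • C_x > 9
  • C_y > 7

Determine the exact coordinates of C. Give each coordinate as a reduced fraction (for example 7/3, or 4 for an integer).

C = (12, 13)

1. C_x = 12  [[A, B, C are collinear ⇒ -4x+2y+22=0] ∩ [|C−(9, 7)|²=45]]
2. C_y = 13  [[A, B, C are collinear ⇒ -4x+2y+22=0] ∩ [|C−(9, 7)|²=45]]
   so C = (12, 13)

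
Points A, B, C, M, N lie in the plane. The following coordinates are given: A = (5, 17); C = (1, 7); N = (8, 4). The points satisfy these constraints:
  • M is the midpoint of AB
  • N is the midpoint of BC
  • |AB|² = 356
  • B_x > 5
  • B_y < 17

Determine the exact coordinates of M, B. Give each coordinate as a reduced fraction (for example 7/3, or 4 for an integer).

1. B_x = 15  [B = 2·N−C = 2·(8, 4)−(1, 7)]
2. B_y = 1  [B = 2·N−C = 2·(8, 4)−(1, 7)]
   so B = (15, 1)
3. M_x = 10  [2·M = A+B = (5, 17)+(15, 1)]
4. M_y = 9  [2·M = A+B = (5, 17)+(15, 1)]
   so M = (10, 9)

M = (10, 9)
B = (15, 1)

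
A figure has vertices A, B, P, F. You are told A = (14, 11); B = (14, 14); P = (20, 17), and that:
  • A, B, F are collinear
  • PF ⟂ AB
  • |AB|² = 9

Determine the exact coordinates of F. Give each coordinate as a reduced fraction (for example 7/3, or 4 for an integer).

F = (14, 17)

1. F_x = 14  [[A, B, F are collinear ⇒ -3x+42=0] ∩ [PF ⟂ AB ⇒ 3y-51=0]]
2. F_y = 17  [[A, B, F are collinear ⇒ -3x+42=0] ∩ [PF ⟂ AB ⇒ 3y-51=0]]
   so F = (14, 17)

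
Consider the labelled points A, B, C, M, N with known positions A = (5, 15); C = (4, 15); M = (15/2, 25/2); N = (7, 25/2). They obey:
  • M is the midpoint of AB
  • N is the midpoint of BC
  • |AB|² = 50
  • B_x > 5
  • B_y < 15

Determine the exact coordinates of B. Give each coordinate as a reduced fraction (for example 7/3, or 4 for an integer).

1. B_x = 10  [B = 2·M−A = 2·(15/2, 25/2)−(5, 15)]
2. B_y = 10  [B = 2·M−A = 2·(15/2, 25/2)−(5, 15)]
   so B = (10, 10)

B = (10, 10)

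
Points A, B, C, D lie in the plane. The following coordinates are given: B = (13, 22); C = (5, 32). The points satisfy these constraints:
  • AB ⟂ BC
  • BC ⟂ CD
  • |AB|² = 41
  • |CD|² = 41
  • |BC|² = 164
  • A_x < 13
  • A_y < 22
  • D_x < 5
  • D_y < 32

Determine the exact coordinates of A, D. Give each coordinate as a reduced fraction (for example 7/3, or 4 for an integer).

A = (8, 18)
D = (0, 28)

1. A_x = 8  [[AB ⟂ BC ⇒ 8x-10y+116=0] ∩ [|A−(13, 22)|²=41]]
2. A_y = 18  [[AB ⟂ BC ⇒ 8x-10y+116=0] ∩ [|A−(13, 22)|²=41]]
   so A = (8, 18)
3. D_x = 0  [[BC ⟂ CD ⇒ -8x+10y-280=0] ∩ [|D−(5, 32)|²=41]]
4. D_y = 28  [[BC ⟂ CD ⇒ -8x+10y-280=0] ∩ [|D−(5, 32)|²=41]]
   so D = (0, 28)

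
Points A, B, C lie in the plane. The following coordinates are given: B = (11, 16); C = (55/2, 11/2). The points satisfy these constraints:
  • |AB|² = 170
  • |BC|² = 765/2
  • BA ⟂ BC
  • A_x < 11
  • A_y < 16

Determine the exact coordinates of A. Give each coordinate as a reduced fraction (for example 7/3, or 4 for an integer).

A = (4, 5)

1. A_x = 4  [[BA ⟂ BC ⇒ 33/2x-21/2y-27/2=0] ∩ [|A−(11, 16)|²=170]]
2. A_y = 5  [[BA ⟂ BC ⇒ 33/2x-21/2y-27/2=0] ∩ [|A−(11, 16)|²=170]]
   so A = (4, 5)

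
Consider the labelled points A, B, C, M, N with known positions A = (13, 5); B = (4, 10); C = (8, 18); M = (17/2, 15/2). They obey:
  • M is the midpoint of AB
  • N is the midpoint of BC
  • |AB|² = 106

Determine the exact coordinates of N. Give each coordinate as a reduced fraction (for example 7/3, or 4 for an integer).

1. N_x = 6  [2·N = B+C = (4, 10)+(8, 18)]
2. N_y = 14  [2·N = B+C = (4, 10)+(8, 18)]
   so N = (6, 14)

N = (6, 14)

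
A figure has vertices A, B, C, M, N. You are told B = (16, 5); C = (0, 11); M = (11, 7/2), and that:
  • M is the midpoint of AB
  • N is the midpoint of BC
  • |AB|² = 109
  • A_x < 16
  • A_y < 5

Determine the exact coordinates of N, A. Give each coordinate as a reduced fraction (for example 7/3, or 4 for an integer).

1. A_x = 6  [A = 2·M−B = 2·(11, 7/2)−(16, 5)]
2. A_y = 2  [A = 2·M−B = 2·(11, 7/2)−(16, 5)]
   so A = (6, 2)
3. N_x = 8  [2·N = B+C = (16, 5)+(0, 11)]
4. N_y = 8  [2·N = B+C = (16, 5)+(0, 11)]
   so N = (8, 8)

N = (8, 8)
A = (6, 2)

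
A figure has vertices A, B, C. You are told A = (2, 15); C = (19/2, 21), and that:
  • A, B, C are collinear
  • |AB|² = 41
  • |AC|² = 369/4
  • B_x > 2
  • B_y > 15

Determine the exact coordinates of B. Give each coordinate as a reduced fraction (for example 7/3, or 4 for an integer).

1. B_x = 7  [[A, B, C are collinear ⇒ 6x-15/2y+201/2=0] ∩ [|B−(2, 15)|²=41]]
2. B_y = 19  [[A, B, C are collinear ⇒ 6x-15/2y+201/2=0] ∩ [|B−(2, 15)|²=41]]
   so B = (7, 19)

B = (7, 19)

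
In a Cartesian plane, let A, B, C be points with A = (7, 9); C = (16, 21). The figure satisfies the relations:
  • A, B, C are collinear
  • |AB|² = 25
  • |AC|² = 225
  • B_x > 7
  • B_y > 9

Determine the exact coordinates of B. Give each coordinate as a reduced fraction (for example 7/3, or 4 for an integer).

B = (10, 13)

1. B_x = 10  [[A, B, C are collinear ⇒ 12x-9y-3=0] ∩ [|B−(7, 9)|²=25]]
2. B_y = 13  [[A, B, C are collinear ⇒ 12x-9y-3=0] ∩ [|B−(7, 9)|²=25]]
   so B = (10, 13)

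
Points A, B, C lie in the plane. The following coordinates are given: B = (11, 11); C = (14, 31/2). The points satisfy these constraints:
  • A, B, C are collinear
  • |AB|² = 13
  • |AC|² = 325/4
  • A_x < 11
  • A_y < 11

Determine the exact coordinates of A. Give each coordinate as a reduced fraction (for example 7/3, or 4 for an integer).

1. A_x = 9  [[A, B, C are collinear ⇒ -9/2x+3y+33/2=0] ∩ [|A−(11, 11)|²=13]]
2. A_y = 8  [[A, B, C are collinear ⇒ -9/2x+3y+33/2=0] ∩ [|A−(11, 11)|²=13]]
   so A = (9, 8)

A = (9, 8)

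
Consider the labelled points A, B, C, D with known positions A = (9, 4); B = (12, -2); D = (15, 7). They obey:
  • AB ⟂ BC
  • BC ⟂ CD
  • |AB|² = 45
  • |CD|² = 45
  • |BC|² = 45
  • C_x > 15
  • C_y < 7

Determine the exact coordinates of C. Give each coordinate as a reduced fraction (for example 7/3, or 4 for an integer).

1. C_x = 18  [[AB ⟂ BC ⇒ 3x-6y-48=0] ∩ [|C−(15, 7)|²=45]]
2. C_y = 1  [[AB ⟂ BC ⇒ 3x-6y-48=0] ∩ [|C−(15, 7)|²=45]]
   so C = (18, 1)

C = (18, 1)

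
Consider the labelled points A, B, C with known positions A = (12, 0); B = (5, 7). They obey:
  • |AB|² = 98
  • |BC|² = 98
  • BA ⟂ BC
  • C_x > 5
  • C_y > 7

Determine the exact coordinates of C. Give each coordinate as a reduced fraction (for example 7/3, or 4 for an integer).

1. C_x = 12  [[BA ⟂ BC ⇒ 7x-7y+14=0] ∩ [|C−(5, 7)|²=98]]
2. C_y = 14  [[BA ⟂ BC ⇒ 7x-7y+14=0] ∩ [|C−(5, 7)|²=98]]
   so C = (12, 14)

C = (12, 14)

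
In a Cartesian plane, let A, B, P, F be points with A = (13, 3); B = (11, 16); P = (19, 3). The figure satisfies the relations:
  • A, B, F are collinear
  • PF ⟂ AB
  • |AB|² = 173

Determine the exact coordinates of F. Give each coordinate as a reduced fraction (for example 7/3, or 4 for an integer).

F = (2273/173, 363/173)

1. F_x = 2273/173  [[A, B, F are collinear ⇒ -13x-2y+175=0] ∩ [PF ⟂ AB ⇒ -2x+13y-1=0]]
2. F_y = 363/173  [[A, B, F are collinear ⇒ -13x-2y+175=0] ∩ [PF ⟂ AB ⇒ -2x+13y-1=0]]
   so F = (2273/173, 363/173)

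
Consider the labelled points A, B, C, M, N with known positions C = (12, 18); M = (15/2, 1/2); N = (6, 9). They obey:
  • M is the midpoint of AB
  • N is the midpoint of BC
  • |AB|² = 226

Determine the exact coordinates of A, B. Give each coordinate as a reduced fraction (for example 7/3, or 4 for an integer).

1. B_x = 0  [B = 2·N−C = 2·(6, 9)−(12, 18)]
2. B_y = 0  [B = 2·N−C = 2·(6, 9)−(12, 18)]
   so B = (0, 0)
3. A_x = 15  [A = 2·M−B = 2·(15/2, 1/2)−(0, 0)]
4. A_y = 1  [A = 2·M−B = 2·(15/2, 1/2)−(0, 0)]
   so A = (15, 1)

A = (15, 1)
B = (0, 0)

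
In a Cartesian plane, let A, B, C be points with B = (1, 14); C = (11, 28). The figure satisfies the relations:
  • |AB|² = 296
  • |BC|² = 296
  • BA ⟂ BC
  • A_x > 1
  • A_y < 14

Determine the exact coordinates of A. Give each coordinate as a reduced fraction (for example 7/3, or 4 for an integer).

A = (15, 4)

1. A_x = 15  [[BA ⟂ BC ⇒ 10x+14y-206=0] ∩ [|A−(1, 14)|²=296]]
2. A_y = 4  [[BA ⟂ BC ⇒ 10x+14y-206=0] ∩ [|A−(1, 14)|²=296]]
   so A = (15, 4)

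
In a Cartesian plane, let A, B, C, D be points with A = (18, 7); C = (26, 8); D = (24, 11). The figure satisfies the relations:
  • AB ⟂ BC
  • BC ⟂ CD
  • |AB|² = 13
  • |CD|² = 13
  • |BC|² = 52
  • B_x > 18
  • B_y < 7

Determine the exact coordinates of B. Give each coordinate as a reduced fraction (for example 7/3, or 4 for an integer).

1. B_x = 20  [[BC ⟂ CD ⇒ 2x-3y-28=0] ∩ [|B−(18, 7)|²=13]]
2. B_y = 4  [[BC ⟂ CD ⇒ 2x-3y-28=0] ∩ [|B−(18, 7)|²=13]]
   so B = (20, 4)

B = (20, 4)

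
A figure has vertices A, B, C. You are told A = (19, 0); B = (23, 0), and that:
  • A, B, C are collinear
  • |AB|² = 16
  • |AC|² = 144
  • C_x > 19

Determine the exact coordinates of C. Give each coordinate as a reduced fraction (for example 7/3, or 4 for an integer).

1. C_x = 31  [[A, B, C are collinear ⇒ 4y=0] ∩ [|C−(19, 0)|²=144]]
2. C_y = 0  [[A, B, C are collinear ⇒ 4y=0] ∩ [|C−(19, 0)|²=144]]
   so C = (31, 0)

C = (31, 0)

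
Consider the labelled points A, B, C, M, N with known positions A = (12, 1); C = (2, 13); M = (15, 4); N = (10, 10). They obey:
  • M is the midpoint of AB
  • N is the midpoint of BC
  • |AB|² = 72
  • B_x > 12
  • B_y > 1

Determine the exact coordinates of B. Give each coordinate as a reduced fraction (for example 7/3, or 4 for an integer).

1. B_x = 18  [B = 2·M−A = 2·(15, 4)−(12, 1)]
2. B_y = 7  [B = 2·M−A = 2·(15, 4)−(12, 1)]
   so B = (18, 7)

B = (18, 7)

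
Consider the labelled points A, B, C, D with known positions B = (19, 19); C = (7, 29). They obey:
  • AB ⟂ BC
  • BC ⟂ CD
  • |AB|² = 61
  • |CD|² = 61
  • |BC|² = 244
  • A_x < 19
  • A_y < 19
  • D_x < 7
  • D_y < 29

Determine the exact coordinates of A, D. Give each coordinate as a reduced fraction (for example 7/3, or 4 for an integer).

A = (14, 13)
D = (2, 23)

1. A_x = 14  [[AB ⟂ BC ⇒ 12x-10y-38=0] ∩ [|A−(19, 19)|²=61]]
2. A_y = 13  [[AB ⟂ BC ⇒ 12x-10y-38=0] ∩ [|A−(19, 19)|²=61]]
   so A = (14, 13)
3. D_x = 2  [[BC ⟂ CD ⇒ -12x+10y-206=0] ∩ [|D−(7, 29)|²=61]]
4. D_y = 23  [[BC ⟂ CD ⇒ -12x+10y-206=0] ∩ [|D−(7, 29)|²=61]]
   so D = (2, 23)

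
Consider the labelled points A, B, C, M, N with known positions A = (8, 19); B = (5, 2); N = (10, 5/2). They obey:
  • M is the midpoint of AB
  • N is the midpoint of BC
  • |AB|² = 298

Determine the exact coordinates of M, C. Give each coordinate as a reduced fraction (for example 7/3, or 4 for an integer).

1. M_x = 13/2  [2·M = A+B = (8, 19)+(5, 2)]
2. M_y = 21/2  [2·M = A+B = (8, 19)+(5, 2)]
   so M = (13/2, 21/2)
3. C_x = 15  [C = 2·N−B = 2·(10, 5/2)−(5, 2)]
4. C_y = 3  [C = 2·N−B = 2·(10, 5/2)−(5, 2)]
   so C = (15, 3)

M = (13/2, 21/2)
C = (15, 3)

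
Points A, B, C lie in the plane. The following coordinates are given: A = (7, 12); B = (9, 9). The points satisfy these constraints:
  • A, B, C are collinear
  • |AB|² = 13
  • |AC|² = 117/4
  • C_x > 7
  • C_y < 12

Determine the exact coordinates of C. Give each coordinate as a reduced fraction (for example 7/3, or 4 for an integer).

C = (10, 15/2)

1. C_x = 10  [[A, B, C are collinear ⇒ 3x+2y-45=0] ∩ [|C−(7, 12)|²=117/4]]
2. C_y = 15/2  [[A, B, C are collinear ⇒ 3x+2y-45=0] ∩ [|C−(7, 12)|²=117/4]]
   so C = (10, 15/2)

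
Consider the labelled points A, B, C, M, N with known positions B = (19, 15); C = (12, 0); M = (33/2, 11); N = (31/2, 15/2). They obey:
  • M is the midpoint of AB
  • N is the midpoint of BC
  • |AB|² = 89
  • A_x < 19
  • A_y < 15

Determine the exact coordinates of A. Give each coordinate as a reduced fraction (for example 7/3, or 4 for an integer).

1. A_x = 14  [A = 2·M−B = 2·(33/2, 11)−(19, 15)]
2. A_y = 7  [A = 2·M−B = 2·(33/2, 11)−(19, 15)]
   so A = (14, 7)

A = (14, 7)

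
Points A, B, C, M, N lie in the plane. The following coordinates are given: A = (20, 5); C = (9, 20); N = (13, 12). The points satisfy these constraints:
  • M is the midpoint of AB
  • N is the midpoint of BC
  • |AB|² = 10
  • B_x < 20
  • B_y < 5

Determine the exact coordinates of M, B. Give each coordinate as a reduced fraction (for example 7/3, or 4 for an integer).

1. B_x = 17  [B = 2·N−C = 2·(13, 12)−(9, 20)]
2. B_y = 4  [B = 2·N−C = 2·(13, 12)−(9, 20)]
   so B = (17, 4)
3. M_x = 37/2  [2·M = A+B = (20, 5)+(17, 4)]
4. M_y = 9/2  [2·M = A+B = (20, 5)+(17, 4)]
   so M = (37/2, 9/2)

M = (37/2, 9/2)
B = (17, 4)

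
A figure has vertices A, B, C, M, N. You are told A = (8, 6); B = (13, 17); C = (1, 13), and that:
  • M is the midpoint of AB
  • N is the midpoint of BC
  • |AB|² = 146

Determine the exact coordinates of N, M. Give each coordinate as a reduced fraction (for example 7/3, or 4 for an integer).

1. M_x = 21/2  [2·M = A+B = (8, 6)+(13, 17)]
2. M_y = 23/2  [2·M = A+B = (8, 6)+(13, 17)]
   so M = (21/2, 23/2)
3. N_x = 7  [2·N = B+C = (13, 17)+(1, 13)]
4. N_y = 15  [2·N = B+C = (13, 17)+(1, 13)]
   so N = (7, 15)

N = (7, 15)
M = (21/2, 23/2)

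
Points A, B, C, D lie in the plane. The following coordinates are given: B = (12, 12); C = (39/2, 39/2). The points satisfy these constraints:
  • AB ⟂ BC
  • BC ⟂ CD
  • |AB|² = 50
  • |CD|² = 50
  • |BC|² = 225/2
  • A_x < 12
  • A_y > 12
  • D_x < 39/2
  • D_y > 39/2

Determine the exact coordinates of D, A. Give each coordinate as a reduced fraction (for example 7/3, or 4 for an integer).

D = (29/2, 49/2)
A = (7, 17)

1. D_x = 29/2  [[BC ⟂ CD ⇒ 15/2x+15/2y-585/2=0] ∩ [|D−(39/2, 39/2)|²=50]]
2. D_y = 49/2  [[BC ⟂ CD ⇒ 15/2x+15/2y-585/2=0] ∩ [|D−(39/2, 39/2)|²=50]]
   so D = (29/2, 49/2)
3. A_x = 7  [[AB ⟂ BC ⇒ -15/2x-15/2y+180=0] ∩ [|A−(12, 12)|²=50]]
4. A_y = 17  [[AB ⟂ BC ⇒ -15/2x-15/2y+180=0] ∩ [|A−(12, 12)|²=50]]
   so A = (7, 17)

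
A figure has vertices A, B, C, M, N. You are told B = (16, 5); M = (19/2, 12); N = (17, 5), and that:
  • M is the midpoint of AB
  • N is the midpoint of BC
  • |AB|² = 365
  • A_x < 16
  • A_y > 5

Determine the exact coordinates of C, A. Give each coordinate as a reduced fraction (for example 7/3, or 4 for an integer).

1. A_x = 3  [A = 2·M−B = 2·(19/2, 12)−(16, 5)]
2. A_y = 19  [A = 2·M−B = 2·(19/2, 12)−(16, 5)]
   so A = (3, 19)
3. C_x = 18  [C = 2·N−B = 2·(17, 5)−(16, 5)]
4. C_y = 5  [C = 2·N−B = 2·(17, 5)−(16, 5)]
   so C = (18, 5)

C = (18, 5)
A = (3, 19)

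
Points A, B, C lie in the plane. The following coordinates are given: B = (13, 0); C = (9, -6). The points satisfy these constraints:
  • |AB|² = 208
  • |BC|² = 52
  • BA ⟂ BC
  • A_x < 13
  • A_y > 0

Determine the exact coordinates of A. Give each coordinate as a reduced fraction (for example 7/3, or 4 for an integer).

1. A_x = 1  [[BA ⟂ BC ⇒ -4x-6y+52=0] ∩ [|A−(13, 0)|²=208]]
2. A_y = 8  [[BA ⟂ BC ⇒ -4x-6y+52=0] ∩ [|A−(13, 0)|²=208]]
   so A = (1, 8)

A = (1, 8)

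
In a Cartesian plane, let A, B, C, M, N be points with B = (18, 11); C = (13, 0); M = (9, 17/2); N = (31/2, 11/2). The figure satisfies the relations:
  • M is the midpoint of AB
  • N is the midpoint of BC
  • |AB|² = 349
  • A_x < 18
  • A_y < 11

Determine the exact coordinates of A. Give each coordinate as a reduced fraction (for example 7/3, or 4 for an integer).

1. A_x = 0  [A = 2·M−B = 2·(9, 17/2)−(18, 11)]
2. A_y = 6  [A = 2·M−B = 2·(9, 17/2)−(18, 11)]
   so A = (0, 6)

A = (0, 6)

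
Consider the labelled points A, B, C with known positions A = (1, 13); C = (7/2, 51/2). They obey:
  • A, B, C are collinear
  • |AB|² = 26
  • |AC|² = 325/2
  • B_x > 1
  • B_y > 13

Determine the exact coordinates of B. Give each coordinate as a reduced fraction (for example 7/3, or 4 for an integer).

1. B_x = 2  [[A, B, C are collinear ⇒ 25/2x-5/2y+20=0] ∩ [|B−(1, 13)|²=26]]
2. B_y = 18  [[A, B, C are collinear ⇒ 25/2x-5/2y+20=0] ∩ [|B−(1, 13)|²=26]]
   so B = (2, 18)

B = (2, 18)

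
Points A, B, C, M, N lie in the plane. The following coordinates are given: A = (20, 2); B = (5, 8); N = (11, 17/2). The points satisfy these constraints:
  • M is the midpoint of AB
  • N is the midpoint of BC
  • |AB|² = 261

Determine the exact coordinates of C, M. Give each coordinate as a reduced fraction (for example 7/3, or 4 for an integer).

C = (17, 9)
M = (25/2, 5)

1. M_x = 25/2  [2·M = A+B = (20, 2)+(5, 8)]
2. M_y = 5  [2·M = A+B = (20, 2)+(5, 8)]
   so M = (25/2, 5)
3. C_x = 17  [C = 2·N−B = 2·(11, 17/2)−(5, 8)]
4. C_y = 9  [C = 2·N−B = 2·(11, 17/2)−(5, 8)]
   so C = (17, 9)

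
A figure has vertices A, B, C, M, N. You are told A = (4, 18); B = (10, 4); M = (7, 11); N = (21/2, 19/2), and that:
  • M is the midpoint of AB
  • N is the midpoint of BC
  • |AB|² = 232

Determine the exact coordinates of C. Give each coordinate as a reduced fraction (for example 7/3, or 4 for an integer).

C = (11, 15)

1. C_x = 11  [C = 2·N−B = 2·(21/2, 19/2)−(10, 4)]
2. C_y = 15  [C = 2·N−B = 2·(21/2, 19/2)−(10, 4)]
   so C = (11, 15)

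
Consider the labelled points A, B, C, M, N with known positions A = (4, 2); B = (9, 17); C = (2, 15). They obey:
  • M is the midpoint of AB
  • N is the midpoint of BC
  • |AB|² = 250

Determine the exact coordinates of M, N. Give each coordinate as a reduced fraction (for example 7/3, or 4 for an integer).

M = (13/2, 19/2)
N = (11/2, 16)

1. M_x = 13/2  [2·M = A+B = (4, 2)+(9, 17)]
2. M_y = 19/2  [2·M = A+B = (4, 2)+(9, 17)]
   so M = (13/2, 19/2)
3. N_x = 11/2  [2·N = B+C = (9, 17)+(2, 15)]
4. N_y = 16  [2·N = B+C = (9, 17)+(2, 15)]
   so N = (11/2, 16)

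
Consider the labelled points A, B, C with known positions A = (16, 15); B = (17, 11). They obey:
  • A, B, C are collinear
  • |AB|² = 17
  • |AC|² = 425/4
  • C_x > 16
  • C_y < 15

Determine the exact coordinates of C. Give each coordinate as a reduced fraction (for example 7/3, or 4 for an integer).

1. C_x = 37/2  [[A, B, C are collinear ⇒ 4x+1y-79=0] ∩ [|C−(16, 15)|²=425/4]]
2. C_y = 5  [[A, B, C are collinear ⇒ 4x+1y-79=0] ∩ [|C−(16, 15)|²=425/4]]
   so C = (37/2, 5)

C = (37/2, 5)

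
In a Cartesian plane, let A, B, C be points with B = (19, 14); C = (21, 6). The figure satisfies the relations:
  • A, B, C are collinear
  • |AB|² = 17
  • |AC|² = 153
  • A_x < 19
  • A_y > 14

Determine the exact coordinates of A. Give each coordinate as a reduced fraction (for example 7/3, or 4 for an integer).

1. A_x = 18  [[A, B, C are collinear ⇒ 8x+2y-180=0] ∩ [|A−(19, 14)|²=17]]
2. A_y = 18  [[A, B, C are collinear ⇒ 8x+2y-180=0] ∩ [|A−(19, 14)|²=17]]
   so A = (18, 18)

A = (18, 18)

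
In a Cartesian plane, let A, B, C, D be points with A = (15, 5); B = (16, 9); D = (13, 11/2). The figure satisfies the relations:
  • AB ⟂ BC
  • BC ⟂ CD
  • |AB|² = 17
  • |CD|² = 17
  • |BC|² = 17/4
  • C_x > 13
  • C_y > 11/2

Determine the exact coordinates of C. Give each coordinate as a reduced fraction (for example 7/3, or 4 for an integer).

C = (14, 19/2)

1. C_x = 14  [[AB ⟂ BC ⇒ 1x+4y-52=0] ∩ [|C−(13, 11/2)|²=17]]
2. C_y = 19/2  [[AB ⟂ BC ⇒ 1x+4y-52=0] ∩ [|C−(13, 11/2)|²=17]]
   so C = (14, 19/2)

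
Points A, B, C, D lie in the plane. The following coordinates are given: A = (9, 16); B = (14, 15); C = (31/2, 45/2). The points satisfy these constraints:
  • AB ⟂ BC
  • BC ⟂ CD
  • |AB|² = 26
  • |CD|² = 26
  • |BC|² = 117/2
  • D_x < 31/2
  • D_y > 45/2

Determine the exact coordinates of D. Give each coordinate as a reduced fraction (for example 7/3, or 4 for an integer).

1. D_x = 21/2  [[BC ⟂ CD ⇒ 3/2x+15/2y-192=0] ∩ [|D−(31/2, 45/2)|²=26]]
2. D_y = 47/2  [[BC ⟂ CD ⇒ 3/2x+15/2y-192=0] ∩ [|D−(31/2, 45/2)|²=26]]
   so D = (21/2, 47/2)

D = (21/2, 47/2)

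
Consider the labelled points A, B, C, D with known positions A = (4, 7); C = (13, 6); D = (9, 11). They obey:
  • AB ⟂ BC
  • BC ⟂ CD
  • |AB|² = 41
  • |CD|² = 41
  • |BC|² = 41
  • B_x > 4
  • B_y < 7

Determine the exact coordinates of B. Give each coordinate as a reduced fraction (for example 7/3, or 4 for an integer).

1. B_x = 8  [[BC ⟂ CD ⇒ 4x-5y-22=0] ∩ [|B−(4, 7)|²=41]]
2. B_y = 2  [[BC ⟂ CD ⇒ 4x-5y-22=0] ∩ [|B−(4, 7)|²=41]]
   so B = (8, 2)

B = (8, 2)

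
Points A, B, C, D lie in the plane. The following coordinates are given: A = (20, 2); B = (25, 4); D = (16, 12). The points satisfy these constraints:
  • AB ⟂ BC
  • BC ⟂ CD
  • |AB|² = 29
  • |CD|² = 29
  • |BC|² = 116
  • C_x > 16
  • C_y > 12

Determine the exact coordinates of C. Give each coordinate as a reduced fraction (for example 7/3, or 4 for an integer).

C = (21, 14)

1. C_x = 21  [[AB ⟂ BC ⇒ 5x+2y-133=0] ∩ [|C−(16, 12)|²=29]]
2. C_y = 14  [[AB ⟂ BC ⇒ 5x+2y-133=0] ∩ [|C−(16, 12)|²=29]]
   so C = (21, 14)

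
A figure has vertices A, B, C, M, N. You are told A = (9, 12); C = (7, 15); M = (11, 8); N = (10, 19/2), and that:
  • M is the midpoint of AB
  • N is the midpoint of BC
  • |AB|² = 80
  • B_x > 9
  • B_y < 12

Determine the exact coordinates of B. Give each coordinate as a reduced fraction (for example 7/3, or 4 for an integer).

B = (13, 4)

1. B_x = 13  [B = 2·M−A = 2·(11, 8)−(9, 12)]
2. B_y = 4  [B = 2·M−A = 2·(11, 8)−(9, 12)]
   so B = (13, 4)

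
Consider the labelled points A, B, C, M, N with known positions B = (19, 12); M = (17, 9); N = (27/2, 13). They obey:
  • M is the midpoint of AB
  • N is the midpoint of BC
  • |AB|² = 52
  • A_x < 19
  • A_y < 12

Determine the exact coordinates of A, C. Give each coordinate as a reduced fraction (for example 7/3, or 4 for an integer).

A = (15, 6)
C = (8, 14)

1. A_x = 15  [A = 2·M−B = 2·(17, 9)−(19, 12)]
2. A_y = 6  [A = 2·M−B = 2·(17, 9)−(19, 12)]
   so A = (15, 6)
3. C_x = 8  [C = 2·N−B = 2·(27/2, 13)−(19, 12)]
4. C_y = 14  [C = 2·N−B = 2·(27/2, 13)−(19, 12)]
   so C = (8, 14)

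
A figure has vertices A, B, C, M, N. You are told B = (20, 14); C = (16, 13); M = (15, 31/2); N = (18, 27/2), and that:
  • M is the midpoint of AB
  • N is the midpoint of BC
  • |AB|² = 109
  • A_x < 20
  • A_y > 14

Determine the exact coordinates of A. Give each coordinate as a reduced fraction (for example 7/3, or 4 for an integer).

A = (10, 17)

1. A_x = 10  [A = 2·M−B = 2·(15, 31/2)−(20, 14)]
2. A_y = 17  [A = 2·M−B = 2·(15, 31/2)−(20, 14)]
   so A = (10, 17)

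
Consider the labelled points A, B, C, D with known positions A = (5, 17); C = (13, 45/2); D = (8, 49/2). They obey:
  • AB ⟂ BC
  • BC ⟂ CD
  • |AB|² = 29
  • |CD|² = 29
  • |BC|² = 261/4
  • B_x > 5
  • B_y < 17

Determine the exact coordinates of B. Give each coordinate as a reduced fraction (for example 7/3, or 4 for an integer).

B = (10, 15)

1. B_x = 10  [[BC ⟂ CD ⇒ 5x-2y-20=0] ∩ [|B−(5, 17)|²=29]]
2. B_y = 15  [[BC ⟂ CD ⇒ 5x-2y-20=0] ∩ [|B−(5, 17)|²=29]]
   so B = (10, 15)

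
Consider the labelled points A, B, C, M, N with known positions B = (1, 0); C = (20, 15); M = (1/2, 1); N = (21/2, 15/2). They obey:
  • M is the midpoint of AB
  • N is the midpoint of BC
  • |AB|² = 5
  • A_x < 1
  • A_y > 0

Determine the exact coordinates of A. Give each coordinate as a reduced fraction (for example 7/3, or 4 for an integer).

1. A_x = 0  [A = 2·M−B = 2·(1/2, 1)−(1, 0)]
2. A_y = 2  [A = 2·M−B = 2·(1/2, 1)−(1, 0)]
   so A = (0, 2)

A = (0, 2)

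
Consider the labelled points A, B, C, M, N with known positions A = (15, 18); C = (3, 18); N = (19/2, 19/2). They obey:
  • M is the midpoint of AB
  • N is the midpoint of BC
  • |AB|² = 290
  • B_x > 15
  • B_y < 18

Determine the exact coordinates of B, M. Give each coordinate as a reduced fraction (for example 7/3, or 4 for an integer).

B = (16, 1)
M = (31/2, 19/2)

1. B_x = 16  [B = 2·N−C = 2·(19/2, 19/2)−(3, 18)]
2. B_y = 1  [B = 2·N−C = 2·(19/2, 19/2)−(3, 18)]
   so B = (16, 1)
3. M_x = 31/2  [2·M = A+B = (15, 18)+(16, 1)]
4. M_y = 19/2  [2·M = A+B = (15, 18)+(16, 1)]
   so M = (31/2, 19/2)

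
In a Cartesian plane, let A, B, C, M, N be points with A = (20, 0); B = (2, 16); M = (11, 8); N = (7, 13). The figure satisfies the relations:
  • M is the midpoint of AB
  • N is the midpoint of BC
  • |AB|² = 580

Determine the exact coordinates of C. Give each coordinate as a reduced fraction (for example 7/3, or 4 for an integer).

C = (12, 10)

1. C_x = 12  [C = 2·N−B = 2·(7, 13)−(2, 16)]
2. C_y = 10  [C = 2·N−B = 2·(7, 13)−(2, 16)]
   so C = (12, 10)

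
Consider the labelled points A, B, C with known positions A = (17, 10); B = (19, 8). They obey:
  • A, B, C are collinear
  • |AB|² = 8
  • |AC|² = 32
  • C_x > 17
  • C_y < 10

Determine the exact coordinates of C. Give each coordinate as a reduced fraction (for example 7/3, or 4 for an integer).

C = (21, 6)

1. C_x = 21  [[A, B, C are collinear ⇒ 2x+2y-54=0] ∩ [|C−(17, 10)|²=32]]
2. C_y = 6  [[A, B, C are collinear ⇒ 2x+2y-54=0] ∩ [|C−(17, 10)|²=32]]
   so C = (21, 6)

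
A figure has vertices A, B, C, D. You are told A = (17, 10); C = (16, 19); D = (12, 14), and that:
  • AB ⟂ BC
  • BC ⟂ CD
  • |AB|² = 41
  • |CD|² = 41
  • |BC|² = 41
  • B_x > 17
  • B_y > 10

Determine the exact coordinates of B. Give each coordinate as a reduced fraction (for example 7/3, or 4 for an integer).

B = (21, 15)

1. B_x = 21  [[BC ⟂ CD ⇒ 4x+5y-159=0] ∩ [|B−(17, 10)|²=41]]
2. B_y = 15  [[BC ⟂ CD ⇒ 4x+5y-159=0] ∩ [|B−(17, 10)|²=41]]
   so B = (21, 15)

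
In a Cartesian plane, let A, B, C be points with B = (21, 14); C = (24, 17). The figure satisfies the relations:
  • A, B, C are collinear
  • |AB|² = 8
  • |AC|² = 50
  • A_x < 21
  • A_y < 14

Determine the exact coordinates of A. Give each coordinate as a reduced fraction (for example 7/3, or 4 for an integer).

1. A_x = 19  [[A, B, C are collinear ⇒ -3x+3y+21=0] ∩ [|A−(21, 14)|²=8]]
2. A_y = 12  [[A, B, C are collinear ⇒ -3x+3y+21=0] ∩ [|A−(21, 14)|²=8]]
   so A = (19, 12)

A = (19, 12)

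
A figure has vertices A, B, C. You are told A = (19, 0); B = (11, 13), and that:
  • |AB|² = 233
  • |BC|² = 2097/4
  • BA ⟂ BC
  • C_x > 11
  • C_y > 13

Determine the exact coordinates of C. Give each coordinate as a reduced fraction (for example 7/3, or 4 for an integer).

1. C_x = 61/2  [[BA ⟂ BC ⇒ 8x-13y+81=0] ∩ [|C−(11, 13)|²=2097/4]]
2. C_y = 25  [[BA ⟂ BC ⇒ 8x-13y+81=0] ∩ [|C−(11, 13)|²=2097/4]]
   so C = (61/2, 25)

C = (61/2, 25)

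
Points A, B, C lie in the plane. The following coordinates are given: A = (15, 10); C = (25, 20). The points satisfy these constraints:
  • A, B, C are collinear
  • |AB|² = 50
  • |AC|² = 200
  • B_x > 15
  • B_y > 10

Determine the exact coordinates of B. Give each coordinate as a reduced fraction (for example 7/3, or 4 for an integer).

B = (20, 15)

1. B_x = 20  [[A, B, C are collinear ⇒ 10x-10y-50=0] ∩ [|B−(15, 10)|²=50]]
2. B_y = 15  [[A, B, C are collinear ⇒ 10x-10y-50=0] ∩ [|B−(15, 10)|²=50]]
   so B = (20, 15)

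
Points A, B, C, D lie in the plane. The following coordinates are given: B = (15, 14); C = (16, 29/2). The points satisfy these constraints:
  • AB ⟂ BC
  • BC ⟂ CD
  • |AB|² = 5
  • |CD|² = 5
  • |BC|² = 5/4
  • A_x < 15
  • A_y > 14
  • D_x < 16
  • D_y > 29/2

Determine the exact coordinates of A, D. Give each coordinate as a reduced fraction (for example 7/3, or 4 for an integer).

1. A_x = 14  [[AB ⟂ BC ⇒ -1x-1/2y+22=0] ∩ [|A−(15, 14)|²=5]]
2. A_y = 16  [[AB ⟂ BC ⇒ -1x-1/2y+22=0] ∩ [|A−(15, 14)|²=5]]
   so A = (14, 16)
3. D_x = 15  [[BC ⟂ CD ⇒ 1x+1/2y-93/4=0] ∩ [|D−(16, 29/2)|²=5]]
4. D_y = 33/2  [[BC ⟂ CD ⇒ 1x+1/2y-93/4=0] ∩ [|D−(16, 29/2)|²=5]]
   so D = (15, 33/2)

A = (14, 16)
D = (15, 33/2)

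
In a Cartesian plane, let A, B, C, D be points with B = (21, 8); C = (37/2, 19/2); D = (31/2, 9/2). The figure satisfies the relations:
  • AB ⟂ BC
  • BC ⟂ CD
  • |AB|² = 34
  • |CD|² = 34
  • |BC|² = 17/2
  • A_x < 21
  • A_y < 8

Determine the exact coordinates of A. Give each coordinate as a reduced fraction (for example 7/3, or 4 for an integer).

1. A_x = 18  [[AB ⟂ BC ⇒ 5/2x-3/2y-81/2=0] ∩ [|A−(21, 8)|²=34]]
2. A_y = 3  [[AB ⟂ BC ⇒ 5/2x-3/2y-81/2=0] ∩ [|A−(21, 8)|²=34]]
   so A = (18, 3)

A = (18, 3)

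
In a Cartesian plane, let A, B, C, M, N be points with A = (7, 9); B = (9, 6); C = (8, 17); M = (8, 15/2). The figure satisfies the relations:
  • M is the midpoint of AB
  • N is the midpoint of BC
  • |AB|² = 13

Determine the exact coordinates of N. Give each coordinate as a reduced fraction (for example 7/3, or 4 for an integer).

1. N_x = 17/2  [2·N = B+C = (9, 6)+(8, 17)]
2. N_y = 23/2  [2·N = B+C = (9, 6)+(8, 17)]
   so N = (17/2, 23/2)

N = (17/2, 23/2)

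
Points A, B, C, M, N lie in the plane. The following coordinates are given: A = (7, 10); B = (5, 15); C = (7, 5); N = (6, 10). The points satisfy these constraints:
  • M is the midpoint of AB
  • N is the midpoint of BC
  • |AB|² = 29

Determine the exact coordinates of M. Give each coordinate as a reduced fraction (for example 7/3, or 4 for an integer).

M = (6, 25/2)

1. M_x = 6  [2·M = A+B = (7, 10)+(5, 15)]
2. M_y = 25/2  [2·M = A+B = (7, 10)+(5, 15)]
   so M = (6, 25/2)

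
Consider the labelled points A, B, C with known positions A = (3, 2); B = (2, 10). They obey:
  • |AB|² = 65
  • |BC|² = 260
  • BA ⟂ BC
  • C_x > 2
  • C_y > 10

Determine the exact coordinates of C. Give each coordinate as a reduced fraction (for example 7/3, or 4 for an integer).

1. C_x = 18  [[BA ⟂ BC ⇒ 1x-8y+78=0] ∩ [|C−(2, 10)|²=260]]
2. C_y = 12  [[BA ⟂ BC ⇒ 1x-8y+78=0] ∩ [|C−(2, 10)|²=260]]
   so C = (18, 12)

C = (18, 12)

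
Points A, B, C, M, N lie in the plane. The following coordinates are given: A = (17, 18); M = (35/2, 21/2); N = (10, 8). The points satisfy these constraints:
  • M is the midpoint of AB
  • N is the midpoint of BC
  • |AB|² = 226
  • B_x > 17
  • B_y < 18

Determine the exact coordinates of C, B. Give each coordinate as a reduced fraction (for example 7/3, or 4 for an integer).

1. B_x = 18  [B = 2·M−A = 2·(35/2, 21/2)−(17, 18)]
2. B_y = 3  [B = 2·M−A = 2·(35/2, 21/2)−(17, 18)]
   so B = (18, 3)
3. C_x = 2  [C = 2·N−B = 2·(10, 8)−(18, 3)]
4. C_y = 13  [C = 2·N−B = 2·(10, 8)−(18, 3)]
   so C = (2, 13)

C = (2, 13)
B = (18, 3)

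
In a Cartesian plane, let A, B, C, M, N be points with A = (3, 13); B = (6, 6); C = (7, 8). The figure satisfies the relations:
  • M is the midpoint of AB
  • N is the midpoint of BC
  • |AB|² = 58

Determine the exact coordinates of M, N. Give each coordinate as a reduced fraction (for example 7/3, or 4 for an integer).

M = (9/2, 19/2)
N = (13/2, 7)

1. M_x = 9/2  [2·M = A+B = (3, 13)+(6, 6)]
2. M_y = 19/2  [2·M = A+B = (3, 13)+(6, 6)]
   so M = (9/2, 19/2)
3. N_x = 13/2  [2·N = B+C = (6, 6)+(7, 8)]
4. N_y = 7  [2·N = B+C = (6, 6)+(7, 8)]
   so N = (13/2, 7)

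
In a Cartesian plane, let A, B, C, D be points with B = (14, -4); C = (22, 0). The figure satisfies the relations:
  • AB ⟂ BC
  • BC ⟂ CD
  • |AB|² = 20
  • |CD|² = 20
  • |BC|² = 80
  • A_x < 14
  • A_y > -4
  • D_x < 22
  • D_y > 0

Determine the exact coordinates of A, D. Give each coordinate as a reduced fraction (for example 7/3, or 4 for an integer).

A = (12, 0)
D = (20, 4)

1. A_x = 12  [[AB ⟂ BC ⇒ -8x-4y+96=0] ∩ [|A−(14, -4)|²=20]]
2. A_y = 0  [[AB ⟂ BC ⇒ -8x-4y+96=0] ∩ [|A−(14, -4)|²=20]]
   so A = (12, 0)
3. D_x = 20  [[BC ⟂ CD ⇒ 8x+4y-176=0] ∩ [|D−(22, 0)|²=20]]
4. D_y = 4  [[BC ⟂ CD ⇒ 8x+4y-176=0] ∩ [|D−(22, 0)|²=20]]
   so D = (20, 4)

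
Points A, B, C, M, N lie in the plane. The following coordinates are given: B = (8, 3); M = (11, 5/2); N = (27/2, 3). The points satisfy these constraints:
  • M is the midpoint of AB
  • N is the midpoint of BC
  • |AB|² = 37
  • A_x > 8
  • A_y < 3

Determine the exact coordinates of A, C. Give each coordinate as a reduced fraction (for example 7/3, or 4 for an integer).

1. A_x = 14  [A = 2·M−B = 2·(11, 5/2)−(8, 3)]
2. A_y = 2  [A = 2·M−B = 2·(11, 5/2)−(8, 3)]
   so A = (14, 2)
3. C_x = 19  [C = 2·N−B = 2·(27/2, 3)−(8, 3)]
4. C_y = 3  [C = 2·N−B = 2·(27/2, 3)−(8, 3)]
   so C = (19, 3)

A = (14, 2)
C = (19, 3)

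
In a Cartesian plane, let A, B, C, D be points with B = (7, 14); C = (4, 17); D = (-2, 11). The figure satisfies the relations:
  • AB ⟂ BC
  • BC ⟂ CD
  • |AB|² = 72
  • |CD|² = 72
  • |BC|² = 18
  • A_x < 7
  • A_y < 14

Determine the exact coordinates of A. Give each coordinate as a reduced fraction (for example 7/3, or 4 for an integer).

1. A_x = 1  [[AB ⟂ BC ⇒ 3x-3y+21=0] ∩ [|A−(7, 14)|²=72]]
2. A_y = 8  [[AB ⟂ BC ⇒ 3x-3y+21=0] ∩ [|A−(7, 14)|²=72]]
   so A = (1, 8)

A = (1, 8)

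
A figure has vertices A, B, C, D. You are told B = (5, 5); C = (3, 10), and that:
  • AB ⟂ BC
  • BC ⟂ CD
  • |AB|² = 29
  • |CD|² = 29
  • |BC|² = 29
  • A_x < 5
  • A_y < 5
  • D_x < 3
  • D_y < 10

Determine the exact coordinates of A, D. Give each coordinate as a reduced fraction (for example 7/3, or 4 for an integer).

1. A_x = 0  [[AB ⟂ BC ⇒ 2x-5y+15=0] ∩ [|A−(5, 5)|²=29]]
2. A_y = 3  [[AB ⟂ BC ⇒ 2x-5y+15=0] ∩ [|A−(5, 5)|²=29]]
   so A = (0, 3)
3. D_x = -2  [[BC ⟂ CD ⇒ -2x+5y-44=0] ∩ [|D−(3, 10)|²=29]]
4. D_y = 8  [[BC ⟂ CD ⇒ -2x+5y-44=0] ∩ [|D−(3, 10)|²=29]]
   so D = (-2, 8)

A = (0, 3)
D = (-2, 8)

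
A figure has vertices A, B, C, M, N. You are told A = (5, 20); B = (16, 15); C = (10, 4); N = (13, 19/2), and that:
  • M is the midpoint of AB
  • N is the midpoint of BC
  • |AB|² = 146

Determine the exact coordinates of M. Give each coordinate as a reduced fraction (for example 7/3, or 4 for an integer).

M = (21/2, 35/2)

1. M_x = 21/2  [2·M = A+B = (5, 20)+(16, 15)]
2. M_y = 35/2  [2·M = A+B = (5, 20)+(16, 15)]
   so M = (21/2, 35/2)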